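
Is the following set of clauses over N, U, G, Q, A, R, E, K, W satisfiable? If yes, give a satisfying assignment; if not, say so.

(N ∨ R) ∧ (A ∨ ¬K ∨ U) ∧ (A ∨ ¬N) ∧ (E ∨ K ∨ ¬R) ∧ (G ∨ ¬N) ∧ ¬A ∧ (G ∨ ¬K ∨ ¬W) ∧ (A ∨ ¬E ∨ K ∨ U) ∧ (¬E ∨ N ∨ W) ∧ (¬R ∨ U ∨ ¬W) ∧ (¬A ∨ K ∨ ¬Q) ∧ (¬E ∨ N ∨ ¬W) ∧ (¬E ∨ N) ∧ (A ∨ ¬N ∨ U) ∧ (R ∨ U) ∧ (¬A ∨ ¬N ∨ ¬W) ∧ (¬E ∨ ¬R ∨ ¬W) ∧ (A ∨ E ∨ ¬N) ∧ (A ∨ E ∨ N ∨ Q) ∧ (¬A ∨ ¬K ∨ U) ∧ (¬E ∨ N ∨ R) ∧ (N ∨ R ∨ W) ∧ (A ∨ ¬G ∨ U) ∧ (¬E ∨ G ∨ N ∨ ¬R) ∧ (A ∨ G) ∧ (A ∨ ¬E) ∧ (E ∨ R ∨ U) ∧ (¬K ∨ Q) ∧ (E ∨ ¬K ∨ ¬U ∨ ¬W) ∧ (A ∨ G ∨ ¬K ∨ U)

N: False; U: True; G: True; Q: True; A: False; R: True; E: False; K: True; W: False

Unit clause (¬A) forces A = False.
In (A ∨ G) only G is left, so G = True.
In (A ∨ ¬E) only ¬E is left, so E = False.
In (A ∨ ¬N) only ¬N is left, so N = False.
In (A ∨ E ∨ N ∨ Q) only Q is left, so Q = True.
In (A ∨ ¬G ∨ U) only U is left, so U = True.
In (N ∨ R) only R is left, so R = True.
In (E ∨ K ∨ ¬R) only K is left, so K = True.
In (E ∨ ¬K ∨ ¬U ∨ ¬W) only ¬W is left, so W = False.
All clauses satisfied.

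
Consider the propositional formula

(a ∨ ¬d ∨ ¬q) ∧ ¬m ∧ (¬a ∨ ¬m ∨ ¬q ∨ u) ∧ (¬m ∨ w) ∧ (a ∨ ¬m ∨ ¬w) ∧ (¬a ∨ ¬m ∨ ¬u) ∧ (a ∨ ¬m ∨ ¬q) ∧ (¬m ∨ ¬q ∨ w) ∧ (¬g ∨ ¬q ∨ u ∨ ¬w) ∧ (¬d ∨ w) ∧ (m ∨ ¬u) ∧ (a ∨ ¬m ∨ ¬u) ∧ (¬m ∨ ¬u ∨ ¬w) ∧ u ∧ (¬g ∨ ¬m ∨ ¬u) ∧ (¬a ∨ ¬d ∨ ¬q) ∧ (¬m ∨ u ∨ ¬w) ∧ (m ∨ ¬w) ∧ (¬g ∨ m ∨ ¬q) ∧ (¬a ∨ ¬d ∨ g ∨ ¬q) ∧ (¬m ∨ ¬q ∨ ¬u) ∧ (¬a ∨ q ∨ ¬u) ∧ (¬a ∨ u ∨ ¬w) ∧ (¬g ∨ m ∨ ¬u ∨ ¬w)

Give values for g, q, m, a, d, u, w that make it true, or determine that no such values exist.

Case m = True:
  Clause (¬m) is falsified — contradiction.
Case m = False:
  (m ∨ ¬u) forces u = False.
  Clause (u) is falsified — contradiction.
Both cases fail, so the formula is unsatisfiable.

Unsatisfiable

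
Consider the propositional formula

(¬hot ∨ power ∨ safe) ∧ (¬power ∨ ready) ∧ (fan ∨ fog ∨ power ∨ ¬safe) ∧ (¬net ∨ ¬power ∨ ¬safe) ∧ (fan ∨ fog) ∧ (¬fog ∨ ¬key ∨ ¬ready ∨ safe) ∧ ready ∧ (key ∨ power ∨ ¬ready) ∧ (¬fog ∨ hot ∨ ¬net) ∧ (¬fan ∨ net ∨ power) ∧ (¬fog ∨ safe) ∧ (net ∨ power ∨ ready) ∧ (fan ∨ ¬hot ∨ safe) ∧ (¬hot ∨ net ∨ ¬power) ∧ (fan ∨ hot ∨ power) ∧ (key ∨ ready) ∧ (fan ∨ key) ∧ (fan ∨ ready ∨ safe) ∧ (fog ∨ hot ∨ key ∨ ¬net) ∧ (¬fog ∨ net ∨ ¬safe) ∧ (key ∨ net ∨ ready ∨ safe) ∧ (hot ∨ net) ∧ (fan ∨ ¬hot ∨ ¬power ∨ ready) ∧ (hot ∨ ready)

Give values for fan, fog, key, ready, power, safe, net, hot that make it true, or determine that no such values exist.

Unit clause (ready) forces ready = True.
Set fan = True.
Set fog = False.
Set key = True.
Set power = False.
  then (¬fan ∨ net ∨ power) forces net = True.
Set safe = True.
Set hot = True.
All clauses satisfied.

fan = True; fog = False; key = True; ready = True; power = False; safe = True; net = True; hot = True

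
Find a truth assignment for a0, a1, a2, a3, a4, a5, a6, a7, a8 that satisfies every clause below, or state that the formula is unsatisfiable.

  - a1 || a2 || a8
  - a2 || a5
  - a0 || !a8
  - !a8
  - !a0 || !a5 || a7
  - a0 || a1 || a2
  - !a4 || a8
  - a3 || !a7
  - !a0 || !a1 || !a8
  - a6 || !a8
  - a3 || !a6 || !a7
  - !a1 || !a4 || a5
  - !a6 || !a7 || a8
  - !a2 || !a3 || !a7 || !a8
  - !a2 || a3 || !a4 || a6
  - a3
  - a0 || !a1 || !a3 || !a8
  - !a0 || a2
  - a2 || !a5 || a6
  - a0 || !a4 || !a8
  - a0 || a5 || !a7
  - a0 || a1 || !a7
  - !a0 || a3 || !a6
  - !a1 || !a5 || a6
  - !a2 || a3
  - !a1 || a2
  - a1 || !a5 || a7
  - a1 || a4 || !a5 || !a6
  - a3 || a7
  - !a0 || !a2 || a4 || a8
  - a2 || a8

a0 = False, a1 = True, a2 = True, a3 = True, a4 = False, a5 = True, a6 = True, a7 = False, a8 = False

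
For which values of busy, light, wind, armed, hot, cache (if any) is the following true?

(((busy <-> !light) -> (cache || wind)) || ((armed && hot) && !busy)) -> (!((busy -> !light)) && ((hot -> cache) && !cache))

busy: False, light: True, wind: False, armed: False, hot: True, cache: False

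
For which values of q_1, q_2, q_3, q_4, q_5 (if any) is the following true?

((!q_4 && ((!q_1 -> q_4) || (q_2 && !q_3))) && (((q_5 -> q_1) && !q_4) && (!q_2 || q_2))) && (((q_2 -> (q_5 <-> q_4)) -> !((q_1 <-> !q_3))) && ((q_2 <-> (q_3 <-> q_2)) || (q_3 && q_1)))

q_1 = True, q_2 = False, q_3 = True, q_4 = False, q_5 = False

  (!q_4 && ((!q_1 -> q_4) || (q_2 && !q_3))) && (((q_5 -> q_1) && !q_4) && (!q_2 || q_2)) = True
    !q_4 && ((!q_1 -> q_4) || (q_2 && !q_3)) = True
      !q_4 = True
      (!q_1 -> q_4) || (q_2 && !q_3) = True
        !q_1 -> q_4 = True
          !q_1 = False
        q_2 && !q_3 = False
          !q_3 = False
    ((q_5 -> q_1) && !q_4) && (!q_2 || q_2) = True
      (q_5 -> q_1) && !q_4 = True
        q_5 -> q_1 = True
        !q_4 = True
      !q_2 || q_2 = True
        !q_2 = True
  ((q_2 -> (q_5 <-> q_4)) -> !((q_1 <-> !q_3))) && ((q_2 <-> (q_3 <-> q_2)) || (q_3 && q_1)) = True
    (q_2 -> (q_5 <-> q_4)) -> !((q_1 <-> !q_3)) = True
      q_2 -> (q_5 <-> q_4) = True
        q_5 <-> q_4 = True
      !((q_1 <-> !q_3)) = True
        q_1 <-> !q_3 = False
          !q_3 = False
    (q_2 <-> (q_3 <-> q_2)) || (q_3 && q_1) = True
      q_2 <-> (q_3 <-> q_2) = True
        q_3 <-> q_2 = False
      q_3 && q_1 = True
Both conjuncts True, so the formula holds.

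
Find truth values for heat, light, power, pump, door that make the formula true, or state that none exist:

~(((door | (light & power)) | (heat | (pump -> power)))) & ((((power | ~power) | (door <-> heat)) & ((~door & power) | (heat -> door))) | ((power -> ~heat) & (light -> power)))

heat = False; light = False; power = False; pump = True; door = False

  ~(((door | (light & power)) | (heat | (pump -> power)))) = True
    (door | (light & power)) | (heat | (pump -> power)) = False
      door | (light & power) = False
        light & power = False
      heat | (pump -> power) = False
        pump -> power = False
  (((power | ~power) | (door <-> heat)) & ((~door & power) | (heat -> door))) | ((power -> ~heat) & (light -> power)) = True
    ((power | ~power) | (door <-> heat)) & ((~door & power) | (heat -> door)) = True
      (power | ~power) | (door <-> heat) = True
        power | ~power = True
          ~power = True
        door <-> heat = True
      (~door & power) | (heat -> door) = True
        ~door & power = False
          ~door = True
        heat -> door = True
    (power -> ~heat) & (light -> power) = True
      power -> ~heat = True
        ~heat = True
      light -> power = True
Both conjuncts True, so the formula holds.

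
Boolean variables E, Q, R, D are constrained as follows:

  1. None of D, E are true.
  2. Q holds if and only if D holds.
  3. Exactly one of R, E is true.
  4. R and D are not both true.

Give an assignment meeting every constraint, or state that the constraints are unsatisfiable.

E = False, Q = False, R = True, D = False

  (1) {D, E}: 0 true — none ✓
  (2) Q=F, D=F — same ✓
  (3) {R, E}: 1 true — exactly one ✓
  (4) R=T, D=F — not both ✓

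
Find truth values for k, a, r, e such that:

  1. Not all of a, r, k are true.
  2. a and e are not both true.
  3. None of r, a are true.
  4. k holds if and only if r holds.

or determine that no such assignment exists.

k=F, a=F, r=F, e=T

  (1) {a, r, k}: 0/3 true — not all ✓
  (2) a=F, e=T — not both ✓
  (3) {r, a}: 0 true — none ✓
  (4) k=F, r=F — same ✓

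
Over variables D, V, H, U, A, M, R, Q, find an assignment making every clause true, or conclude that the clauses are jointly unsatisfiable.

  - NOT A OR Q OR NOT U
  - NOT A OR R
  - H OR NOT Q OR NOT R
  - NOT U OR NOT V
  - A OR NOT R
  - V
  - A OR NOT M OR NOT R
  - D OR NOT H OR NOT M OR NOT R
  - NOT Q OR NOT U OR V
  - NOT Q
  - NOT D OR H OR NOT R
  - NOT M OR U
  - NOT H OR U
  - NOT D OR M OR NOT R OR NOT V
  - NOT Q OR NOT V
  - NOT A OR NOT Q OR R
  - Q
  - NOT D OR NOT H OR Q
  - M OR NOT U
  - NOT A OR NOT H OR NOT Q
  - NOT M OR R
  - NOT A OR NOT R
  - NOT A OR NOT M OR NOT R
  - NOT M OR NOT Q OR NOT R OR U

Case Q = True:
  Clause (NOT Q) is falsified — contradiction.
Case Q = False:
  Clause (Q) is falsified — contradiction.
Both cases fail, so the formula is unsatisfiable.

Unsatisfiable — no assignment works.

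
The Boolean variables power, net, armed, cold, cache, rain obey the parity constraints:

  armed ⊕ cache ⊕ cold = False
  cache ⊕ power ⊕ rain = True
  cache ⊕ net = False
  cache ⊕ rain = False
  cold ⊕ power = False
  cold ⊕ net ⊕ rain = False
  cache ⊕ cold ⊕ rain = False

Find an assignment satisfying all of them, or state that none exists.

Unsatisfiable

Adding constraints 2, 3, 5, 6 mod 2: every variable appears an even number of times on the left, so the left side is 0.
But the right sides sum to 1 (mod 2). 0 ≠ 1 — the system is inconsistent.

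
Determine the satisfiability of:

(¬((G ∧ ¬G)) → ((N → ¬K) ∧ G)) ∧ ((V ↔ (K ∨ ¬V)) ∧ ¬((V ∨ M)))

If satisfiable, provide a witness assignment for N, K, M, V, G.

Case V = True: the conjunct ¬((V ∨ M)) becomes ¬((True ∨ M)) = False.
Case V = False: the conjunct V ↔ (K ∨ ¬V) becomes False ↔ (K ∨ True) = False.
Both cases fail — unsatisfiable.

The formula is unsatisfiable.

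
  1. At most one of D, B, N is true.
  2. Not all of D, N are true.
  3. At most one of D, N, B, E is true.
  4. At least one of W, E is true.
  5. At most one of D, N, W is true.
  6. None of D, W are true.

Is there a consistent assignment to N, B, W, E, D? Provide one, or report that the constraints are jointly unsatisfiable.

N: False, B: False, W: False, E: True, D: False

  (1) {D, B, N}: 0 true — at most one ✓
  (2) {D, N}: 0/2 true — not all ✓
  (3) {D, N, B, E}: 1 true — at most one ✓
  (4) {W, E}: 1 true — at least one ✓
  (5) {D, N, W}: 0 true — at most one ✓
  (6) {D, W}: 0 true — none ✓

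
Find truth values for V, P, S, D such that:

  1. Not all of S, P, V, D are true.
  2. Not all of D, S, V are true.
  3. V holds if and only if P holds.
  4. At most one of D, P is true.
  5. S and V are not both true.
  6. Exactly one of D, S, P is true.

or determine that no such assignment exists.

V = False; P = False; S = False; D = True

  (1) {S, P, V, D}: 1/4 true — not all ✓
  (2) {D, S, V}: 1/3 true — not all ✓
  (3) V=F, P=F — same ✓
  (4) {D, P}: 1 true — at most one ✓
  (5) S=F, V=F — not both ✓
  (6) {D, S, P}: 1 true — exactly one ✓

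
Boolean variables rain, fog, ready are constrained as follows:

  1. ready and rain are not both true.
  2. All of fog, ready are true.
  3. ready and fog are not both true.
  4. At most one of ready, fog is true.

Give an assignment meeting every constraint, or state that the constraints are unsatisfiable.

Case fog = True:
  (2) forces ready = True.
  Constraint (3) is violated (ready=T, fog=T) — contradiction.
Case fog = False:
  Constraint (2) is violated (fog=F) — contradiction.
Both cases fail — unsatisfiable.

UNSATISFIABLE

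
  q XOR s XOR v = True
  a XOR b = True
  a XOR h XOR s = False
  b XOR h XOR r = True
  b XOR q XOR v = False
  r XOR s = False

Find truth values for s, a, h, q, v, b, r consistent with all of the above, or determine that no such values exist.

s = True, a = True, h = False, q = False, v = False, b = False, r = True

q XOR s XOR v = F XOR T XOR F = True ✓
a XOR b = T XOR F = True ✓
a XOR h XOR s = T XOR F XOR T = False ✓
b XOR h XOR r = F XOR F XOR T = True ✓
b XOR q XOR v = F XOR F XOR F = False ✓
r XOR s = T XOR T = False ✓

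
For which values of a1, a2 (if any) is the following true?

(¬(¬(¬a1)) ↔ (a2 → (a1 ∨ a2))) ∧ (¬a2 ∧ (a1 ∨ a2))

Case a2 = True: the conjunct ¬a2 is False.
Case a2 = False: the formula simplifies to ¬(¬(¬a1)) ∧ a1.
  a1 = True: the conjunct ¬(¬(¬a1)) becomes ¬(¬False) = False.
  a1 = False: the conjunct a1 is False.
Both cases fail — unsatisfiable.

Unsatisfiable — no assignment works.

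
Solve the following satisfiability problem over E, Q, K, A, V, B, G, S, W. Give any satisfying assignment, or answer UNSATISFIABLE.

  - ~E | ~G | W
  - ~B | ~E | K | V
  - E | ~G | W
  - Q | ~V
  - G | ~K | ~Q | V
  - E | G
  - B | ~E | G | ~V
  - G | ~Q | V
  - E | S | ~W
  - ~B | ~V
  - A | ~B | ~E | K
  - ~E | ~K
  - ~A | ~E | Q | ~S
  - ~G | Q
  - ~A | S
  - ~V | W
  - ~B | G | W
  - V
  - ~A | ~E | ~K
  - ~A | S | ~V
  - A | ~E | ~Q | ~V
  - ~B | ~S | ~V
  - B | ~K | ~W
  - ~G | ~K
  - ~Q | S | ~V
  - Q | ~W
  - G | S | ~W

Unit clause (V) forces V = True.
In (Q | ~V) only Q is left, so Q = True.
In (~B | ~V) only ~B is left, so B = False.
In (~V | W) only W is left, so W = True.
In (B | ~K | ~W) only ~K is left, so K = False.
In (~Q | S | ~V) only S is left, so S = True.
Set E = False.
  then (E | G) forces G = True.
Set A = True.
All clauses satisfied.

E = False, Q = True, K = False, A = True, V = True, B = False, G = True, S = True, W = True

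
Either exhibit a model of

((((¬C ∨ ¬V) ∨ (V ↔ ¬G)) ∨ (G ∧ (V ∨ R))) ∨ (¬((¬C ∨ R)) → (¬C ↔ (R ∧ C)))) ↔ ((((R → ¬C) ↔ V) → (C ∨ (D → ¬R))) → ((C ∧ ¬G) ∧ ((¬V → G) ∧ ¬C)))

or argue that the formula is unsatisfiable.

G: False; V: True; C: False; R: True; D: True

  ((((¬C ∨ ¬V) ∨ (V ↔ ¬G)) ∨ (G ∧ (V ∨ R))) ∨ (¬((¬C ∨ R)) → (¬C ↔ (R ∧ C)))) ↔ ((((R → ¬C) ↔ V) → (C ∨ (D → ¬R))) → ((C ∧ ¬G) ∧ ((¬V → G) ∧ ¬C))) = True
    (((¬C ∨ ¬V) ∨ (V ↔ ¬G)) ∨ (G ∧ (V ∨ R))) ∨ (¬((¬C ∨ R)) → (¬C ↔ (R ∧ C))) = True
      ((¬C ∨ ¬V) ∨ (V ↔ ¬G)) ∨ (G ∧ (V ∨ R)) = True
        (¬C ∨ ¬V) ∨ (V ↔ ¬G) = True
          ¬C ∨ ¬V = True
            ¬C = True
            ¬V = False
          V ↔ ¬G = True
            ¬G = True
        G ∧ (V ∨ R) = False
          V ∨ R = True
      ¬((¬C ∨ R)) → (¬C ↔ (R ∧ C)) = True
        ¬((¬C ∨ R)) = False
          ¬C ∨ R = True
            ¬C = True
        ¬C ↔ (R ∧ C) = False
          ¬C = True
          R ∧ C = False
    (((R → ¬C) ↔ V) → (C ∨ (D → ¬R))) → ((C ∧ ¬G) ∧ ((¬V → G) ∧ ¬C)) = True
      ((R → ¬C) ↔ V) → (C ∨ (D → ¬R)) = False
        (R → ¬C) ↔ V = True
          R → ¬C = True
            ¬C = True
        C ∨ (D → ¬R) = False
          D → ¬R = False
            ¬R = False
      (C ∧ ¬G) ∧ ((¬V → G) ∧ ¬C) = False
        C ∧ ¬G = False
          ¬G = True
        (¬V → G) ∧ ¬C = True
          ¬V → G = True
            ¬V = False
          ¬C = True
The formula evaluates to True.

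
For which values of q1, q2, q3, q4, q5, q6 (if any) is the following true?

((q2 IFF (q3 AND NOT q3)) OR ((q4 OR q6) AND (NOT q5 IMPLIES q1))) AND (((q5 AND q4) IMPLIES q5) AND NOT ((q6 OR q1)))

q1=F; q2=F; q3=F; q4=F; q5=F; q6=F

  (q2 IFF (q3 AND NOT q3)) OR ((q4 OR q6) AND (NOT q5 IMPLIES q1)) = True
    q2 IFF (q3 AND NOT q3) = True
      q3 AND NOT q3 = False
        NOT q3 = True
    (q4 OR q6) AND (NOT q5 IMPLIES q1) = False
      q4 OR q6 = False
      NOT q5 IMPLIES q1 = False
        NOT q5 = True
  ((q5 AND q4) IMPLIES q5) AND NOT ((q6 OR q1)) = True
    (q5 AND q4) IMPLIES q5 = True
      q5 AND q4 = False
    NOT ((q6 OR q1)) = True
      q6 OR q1 = False
Both conjuncts True, so the formula holds.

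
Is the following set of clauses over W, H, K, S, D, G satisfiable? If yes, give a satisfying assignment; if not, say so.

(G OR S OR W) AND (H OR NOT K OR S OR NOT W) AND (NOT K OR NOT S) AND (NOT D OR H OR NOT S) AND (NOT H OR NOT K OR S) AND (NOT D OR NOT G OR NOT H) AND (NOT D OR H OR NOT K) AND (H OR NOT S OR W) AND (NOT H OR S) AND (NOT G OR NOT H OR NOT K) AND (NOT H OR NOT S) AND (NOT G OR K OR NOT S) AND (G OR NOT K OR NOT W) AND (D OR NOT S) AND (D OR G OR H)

W = True, H = False, K = False, S = False, D = True, G = False

Set W = True.
Set H = False.
Try K = True:
  (H OR NOT K OR S OR NOT W) forces S = True.
  clause (NOT K OR NOT S) is falsified — backtrack.
So K = False.
Set S = False.
Set D = True.
Set G = False.
All clauses satisfied.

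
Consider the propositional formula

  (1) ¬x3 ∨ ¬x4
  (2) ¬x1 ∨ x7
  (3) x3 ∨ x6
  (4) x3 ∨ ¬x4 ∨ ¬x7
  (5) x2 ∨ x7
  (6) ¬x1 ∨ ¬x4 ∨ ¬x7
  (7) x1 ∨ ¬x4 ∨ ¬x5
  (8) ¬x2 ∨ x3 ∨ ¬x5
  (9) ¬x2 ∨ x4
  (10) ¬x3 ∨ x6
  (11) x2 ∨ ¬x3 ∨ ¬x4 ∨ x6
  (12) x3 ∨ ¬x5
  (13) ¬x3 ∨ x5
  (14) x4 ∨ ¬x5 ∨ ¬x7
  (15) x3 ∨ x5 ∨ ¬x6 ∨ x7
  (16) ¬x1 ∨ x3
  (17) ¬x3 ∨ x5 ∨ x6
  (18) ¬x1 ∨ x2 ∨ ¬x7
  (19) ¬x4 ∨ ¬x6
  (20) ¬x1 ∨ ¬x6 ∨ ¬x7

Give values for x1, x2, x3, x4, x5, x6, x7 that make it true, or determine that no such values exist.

Try x1 = True:
  (¬x1 ∨ x7) forces x7 = True.
  (¬x1 ∨ ¬x4 ∨ ¬x7) forces x4 = False.
  (¬x2 ∨ x4) forces x2 = False.
  clause (¬x1 ∨ x2 ∨ ¬x7) is falsified — backtrack.
So x1 = False.
Set x2 = False.
  then (x2 ∨ x7) forces x7 = True.
Set x3 = False.
  then (x3 ∨ x6) forces x6 = True.
  then (x3 ∨ ¬x4 ∨ ¬x7) forces x4 = False.
  then (x3 ∨ ¬x5) forces x5 = False.
All clauses satisfied.

x1 = False, x2 = False, x3 = False, x4 = False, x5 = False, x6 = True, x7 = True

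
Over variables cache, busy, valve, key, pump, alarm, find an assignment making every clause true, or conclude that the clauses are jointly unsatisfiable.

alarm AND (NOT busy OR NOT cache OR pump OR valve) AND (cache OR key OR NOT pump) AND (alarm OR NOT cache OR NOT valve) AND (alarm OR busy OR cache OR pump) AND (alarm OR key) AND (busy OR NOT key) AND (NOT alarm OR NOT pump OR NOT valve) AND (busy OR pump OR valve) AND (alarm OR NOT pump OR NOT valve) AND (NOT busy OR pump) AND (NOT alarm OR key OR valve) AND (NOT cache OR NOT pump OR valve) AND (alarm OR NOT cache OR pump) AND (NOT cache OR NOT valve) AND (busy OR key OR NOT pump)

Unit clause (alarm) forces alarm = True.
Try cache = True:
  (NOT cache OR NOT valve) forces valve = False.
  (NOT alarm OR key OR valve) forces key = True.
  (busy OR NOT key) forces busy = True.
  (NOT busy OR NOT cache OR pump OR valve) forces pump = True.
  clause (NOT cache OR NOT pump OR valve) is falsified — backtrack.
So cache = False.
Set busy = True.
  then (NOT busy OR pump) forces pump = True.
  then (cache OR key OR NOT pump) forces key = True.
  then (NOT alarm OR NOT pump OR NOT valve) forces valve = False.
All clauses satisfied.

cache: False, busy: True, valve: False, key: True, pump: True, alarm: True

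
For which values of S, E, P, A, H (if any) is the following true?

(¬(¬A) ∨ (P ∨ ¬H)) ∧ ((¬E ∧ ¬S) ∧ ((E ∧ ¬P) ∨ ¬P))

S=F; E=F; P=F; A=F; H=F

  ¬(¬A) ∨ (P ∨ ¬H) = True
    ¬(¬A) = False
      ¬A = True
    P ∨ ¬H = True
      ¬H = True
  (¬E ∧ ¬S) ∧ ((E ∧ ¬P) ∨ ¬P) = True
    ¬E ∧ ¬S = True
      ¬E = True
      ¬S = True
    (E ∧ ¬P) ∨ ¬P = True
      E ∧ ¬P = False
        ¬P = True
      ¬P = True
Both conjuncts True, so the formula holds.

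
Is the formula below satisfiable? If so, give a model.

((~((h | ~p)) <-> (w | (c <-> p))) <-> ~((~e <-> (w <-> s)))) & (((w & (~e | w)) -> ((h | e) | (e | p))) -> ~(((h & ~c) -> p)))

e: False; s: True; w: True; h: True; c: False; p: False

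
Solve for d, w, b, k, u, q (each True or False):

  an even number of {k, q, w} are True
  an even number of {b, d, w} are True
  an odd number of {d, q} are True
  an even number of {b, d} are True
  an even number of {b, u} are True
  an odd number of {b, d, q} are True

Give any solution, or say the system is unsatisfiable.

d=F, w=F, b=F, k=T, u=F, q=T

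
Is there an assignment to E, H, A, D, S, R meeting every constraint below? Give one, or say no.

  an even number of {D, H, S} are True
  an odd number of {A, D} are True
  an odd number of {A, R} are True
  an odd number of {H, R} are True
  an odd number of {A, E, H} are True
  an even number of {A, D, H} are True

E: True, H: True, A: True, D: False, S: True, R: False

{D, H, S}: 2 true → even ✓
{A, D}: 1 true → odd ✓
{A, R}: 1 true → odd ✓
{H, R}: 1 true → odd ✓
{A, E, H}: 3 true → odd ✓
{A, D, H}: 2 true → even ✓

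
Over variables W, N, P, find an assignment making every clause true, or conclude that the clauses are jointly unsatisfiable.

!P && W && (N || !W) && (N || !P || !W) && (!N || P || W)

W=T; N=T; P=F

Unit clause (!P) forces P = False.
Unit clause (W) forces W = True.
In (N || !W) only N is left, so N = True.
Check each clause:
  (!P): !P holds.
  (W): W holds.
  (N || !W): N holds.
  (N || !P || !W): N holds.
  (!N || P || W): W holds.
All clauses satisfied.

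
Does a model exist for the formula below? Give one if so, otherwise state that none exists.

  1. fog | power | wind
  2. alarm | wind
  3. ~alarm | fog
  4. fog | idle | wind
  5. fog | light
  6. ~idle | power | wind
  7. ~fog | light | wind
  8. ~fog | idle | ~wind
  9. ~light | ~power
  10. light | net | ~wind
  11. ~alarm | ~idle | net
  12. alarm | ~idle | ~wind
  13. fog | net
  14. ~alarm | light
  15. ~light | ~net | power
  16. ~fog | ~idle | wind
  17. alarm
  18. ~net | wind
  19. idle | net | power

Unsatisfiable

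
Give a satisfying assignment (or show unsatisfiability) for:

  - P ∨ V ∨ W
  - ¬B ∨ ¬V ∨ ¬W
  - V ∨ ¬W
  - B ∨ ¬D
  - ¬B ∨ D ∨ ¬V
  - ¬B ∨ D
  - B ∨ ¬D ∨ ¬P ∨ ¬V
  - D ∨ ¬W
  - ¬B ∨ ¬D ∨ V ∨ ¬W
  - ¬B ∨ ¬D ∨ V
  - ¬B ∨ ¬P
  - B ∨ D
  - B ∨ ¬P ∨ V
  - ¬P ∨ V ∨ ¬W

D = True, P = False, V = True, B = True, W = False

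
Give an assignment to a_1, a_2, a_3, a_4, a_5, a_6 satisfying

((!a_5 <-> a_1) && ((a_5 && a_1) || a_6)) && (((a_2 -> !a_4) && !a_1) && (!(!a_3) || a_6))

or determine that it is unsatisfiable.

a_1 = False; a_2 = False; a_3 = False; a_4 = True; a_5 = True; a_6 = True

  (!a_5 <-> a_1) && ((a_5 && a_1) || a_6) = True
    !a_5 <-> a_1 = True
      !a_5 = False
    (a_5 && a_1) || a_6 = True
      a_5 && a_1 = False
  ((a_2 -> !a_4) && !a_1) && (!(!a_3) || a_6) = True
    (a_2 -> !a_4) && !a_1 = True
      a_2 -> !a_4 = True
        !a_4 = False
      !a_1 = True
    !(!a_3) || a_6 = True
      !(!a_3) = False
        !a_3 = True
Both conjuncts True, so the formula holds.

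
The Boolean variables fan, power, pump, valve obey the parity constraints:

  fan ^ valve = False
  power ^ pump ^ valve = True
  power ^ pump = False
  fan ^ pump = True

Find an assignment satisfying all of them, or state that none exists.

fan = True, power = False, pump = False, valve = True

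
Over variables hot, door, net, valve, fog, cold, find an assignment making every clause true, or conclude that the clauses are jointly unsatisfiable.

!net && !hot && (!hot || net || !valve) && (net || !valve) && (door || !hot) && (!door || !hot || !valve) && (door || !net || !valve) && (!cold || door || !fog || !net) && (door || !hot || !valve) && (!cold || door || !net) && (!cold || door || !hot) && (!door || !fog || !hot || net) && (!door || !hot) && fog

hot=F, door=F, net=F, valve=F, fog=T, cold=F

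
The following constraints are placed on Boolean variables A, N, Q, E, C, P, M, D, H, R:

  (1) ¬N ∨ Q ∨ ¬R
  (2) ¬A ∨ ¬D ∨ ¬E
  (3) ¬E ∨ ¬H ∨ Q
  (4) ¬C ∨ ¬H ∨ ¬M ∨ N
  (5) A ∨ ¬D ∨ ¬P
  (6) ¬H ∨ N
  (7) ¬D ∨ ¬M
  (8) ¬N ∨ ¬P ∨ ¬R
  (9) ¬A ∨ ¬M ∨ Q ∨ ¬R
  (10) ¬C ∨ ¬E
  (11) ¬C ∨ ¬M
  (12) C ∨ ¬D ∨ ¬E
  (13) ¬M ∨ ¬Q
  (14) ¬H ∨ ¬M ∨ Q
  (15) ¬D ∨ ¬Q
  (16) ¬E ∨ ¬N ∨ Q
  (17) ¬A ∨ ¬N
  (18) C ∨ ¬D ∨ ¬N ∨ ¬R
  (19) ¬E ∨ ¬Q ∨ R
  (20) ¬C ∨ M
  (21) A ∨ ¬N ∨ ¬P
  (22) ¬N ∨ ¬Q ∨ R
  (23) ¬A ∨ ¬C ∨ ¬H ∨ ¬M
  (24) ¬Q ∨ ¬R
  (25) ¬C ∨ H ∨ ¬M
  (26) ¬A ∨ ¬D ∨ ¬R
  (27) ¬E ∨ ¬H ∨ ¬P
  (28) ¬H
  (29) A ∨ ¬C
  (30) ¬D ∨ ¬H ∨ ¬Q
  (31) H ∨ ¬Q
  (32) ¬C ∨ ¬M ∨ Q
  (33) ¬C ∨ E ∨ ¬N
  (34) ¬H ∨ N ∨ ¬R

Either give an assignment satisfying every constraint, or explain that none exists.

A = False, N = False, Q = False, E = False, C = False, P = True, M = False, D = False, H = False, R = True

Unit clause (¬H) forces H = False.
In (H ∨ ¬Q) only ¬Q is left, so Q = False.
Set A = False.
  then (A ∨ ¬C) forces C = False.
Set N = False.
Set E = False.
Set P = True.
  then (A ∨ ¬D ∨ ¬P) forces D = False.
Set M = False.
Set R = True.
All clauses satisfied.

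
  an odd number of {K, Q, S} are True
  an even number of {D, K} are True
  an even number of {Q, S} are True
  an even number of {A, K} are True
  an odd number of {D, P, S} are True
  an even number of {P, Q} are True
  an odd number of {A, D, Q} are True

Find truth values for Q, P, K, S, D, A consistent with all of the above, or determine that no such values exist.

Q=T; P=T; K=T; S=T; D=T; A=T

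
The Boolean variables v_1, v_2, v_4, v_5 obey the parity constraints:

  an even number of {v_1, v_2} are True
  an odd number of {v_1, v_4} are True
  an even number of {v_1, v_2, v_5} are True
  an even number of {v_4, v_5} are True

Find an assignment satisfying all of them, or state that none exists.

v_1=T; v_2=T; v_4=F; v_5=F

{v_1, v_2}: 2 true → even ✓
{v_1, v_4}: 1 true → odd ✓
{v_1, v_2, v_5}: 2 true → even ✓
{v_4, v_5}: 0 true → even ✓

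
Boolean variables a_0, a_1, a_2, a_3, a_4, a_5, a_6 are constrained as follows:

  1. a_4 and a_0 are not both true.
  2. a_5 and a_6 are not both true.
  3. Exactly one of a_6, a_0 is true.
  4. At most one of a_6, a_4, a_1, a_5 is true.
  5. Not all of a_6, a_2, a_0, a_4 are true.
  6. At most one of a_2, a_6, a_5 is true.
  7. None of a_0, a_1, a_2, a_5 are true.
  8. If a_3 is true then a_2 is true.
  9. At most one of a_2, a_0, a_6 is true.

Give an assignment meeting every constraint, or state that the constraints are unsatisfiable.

a_0 = False, a_1 = False, a_2 = False, a_3 = False, a_4 = False, a_5 = False, a_6 = True

  (1) a_4=F, a_0=F — not both ✓
  (2) a_5=F, a_6=T — not both ✓
  (3) {a_6, a_0}: 1 true — exactly one ✓
  (4) {a_6, a_4, a_1, a_5}: 1 true — at most one ✓
  (5) {a_6, a_2, a_0, a_4}: 1/4 true — not all ✓
  (6) {a_2, a_6, a_5}: 1 true — at most one ✓
  (7) {a_0, a_1, a_2, a_5}: 0 true — none ✓
  (8) a_3=F ⇒ a_2: vacuous ✓
  (9) {a_2, a_0, a_6}: 1 true — at most one ✓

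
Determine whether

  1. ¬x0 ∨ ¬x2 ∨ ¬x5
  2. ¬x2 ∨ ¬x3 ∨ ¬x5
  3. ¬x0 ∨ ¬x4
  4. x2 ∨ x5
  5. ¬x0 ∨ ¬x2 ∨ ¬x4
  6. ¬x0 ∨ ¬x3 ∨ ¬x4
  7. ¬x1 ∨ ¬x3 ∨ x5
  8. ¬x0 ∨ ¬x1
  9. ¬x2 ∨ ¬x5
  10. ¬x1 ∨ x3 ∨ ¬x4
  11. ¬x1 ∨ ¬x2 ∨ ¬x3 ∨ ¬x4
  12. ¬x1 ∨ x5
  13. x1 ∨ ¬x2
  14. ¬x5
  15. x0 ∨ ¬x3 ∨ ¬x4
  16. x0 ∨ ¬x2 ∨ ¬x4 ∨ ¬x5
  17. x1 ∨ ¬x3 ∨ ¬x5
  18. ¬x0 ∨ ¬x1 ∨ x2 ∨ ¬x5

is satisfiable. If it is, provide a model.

Case x5 = True:
  Clause (¬x5) is falsified — contradiction.
Case x5 = False:
  (x2 ∨ x5) forces x2 = True.
  (¬x1 ∨ x5) forces x1 = False.
  Clause (x1 ∨ ¬x2) is falsified — contradiction.
Both cases fail, so the formula is unsatisfiable.

The formula is unsatisfiable.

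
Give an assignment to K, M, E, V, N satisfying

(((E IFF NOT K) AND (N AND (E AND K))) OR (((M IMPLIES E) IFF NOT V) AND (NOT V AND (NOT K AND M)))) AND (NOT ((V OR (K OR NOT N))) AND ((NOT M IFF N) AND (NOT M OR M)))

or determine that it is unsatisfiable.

Unsatisfiable — no assignment works.

Case K = True: the conjunct NOT ((V OR (K OR NOT N))) becomes NOT ((V OR True)) = False.
Case K = False: the formula simplifies to (((M IMPLIES E) IFF NOT V) AND (NOT V AND M)) AND (NOT ((V OR NOT N)) AND ((NOT M IFF N) AND (NOT M OR M))).
  M = True: simplifies to ((E IFF NOT V) AND NOT V) AND (NOT ((V OR NOT N)) AND NOT N).
    N = True: the conjunct NOT N is False.
    N = False: the conjunct NOT ((V OR NOT N)) becomes NOT ((V OR True)) = False.
  M = False: the conjunct M is False.
Both cases fail — unsatisfiable.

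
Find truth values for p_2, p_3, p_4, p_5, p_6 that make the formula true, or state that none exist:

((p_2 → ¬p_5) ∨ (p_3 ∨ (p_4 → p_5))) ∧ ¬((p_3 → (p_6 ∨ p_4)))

p_2=F, p_3=T, p_4=F, p_5=T, p_6=F

  (p_2 → ¬p_5) ∨ (p_3 ∨ (p_4 → p_5)) = True
    p_2 → ¬p_5 = True
      ¬p_5 = False
    p_3 ∨ (p_4 → p_5) = True
      p_4 → p_5 = True
  ¬((p_3 → (p_6 ∨ p_4))) = True
    p_3 → (p_6 ∨ p_4) = False
      p_6 ∨ p_4 = False
Both conjuncts True, so the formula holds.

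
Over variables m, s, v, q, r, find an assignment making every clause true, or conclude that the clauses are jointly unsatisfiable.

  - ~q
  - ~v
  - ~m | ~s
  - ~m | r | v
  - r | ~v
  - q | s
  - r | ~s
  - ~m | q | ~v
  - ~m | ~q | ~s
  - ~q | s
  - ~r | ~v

m = False, s = True, v = False, q = False, r = True

Unit clause (~q) forces q = False.
Unit clause (~v) forces v = False.
In (q | s) only s is left, so s = True.
In (r | ~s) only r is left, so r = True.
In (~m | ~s) only ~m is left, so m = False.
All clauses satisfied.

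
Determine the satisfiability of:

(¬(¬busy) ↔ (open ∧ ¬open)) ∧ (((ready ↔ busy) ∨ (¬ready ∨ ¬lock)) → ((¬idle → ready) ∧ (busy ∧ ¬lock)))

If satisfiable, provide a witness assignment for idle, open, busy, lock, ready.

idle = False, open = True, busy = False, lock = True, ready = True

  ¬(¬busy) ↔ (open ∧ ¬open) = True
    ¬(¬busy) = False
      ¬busy = True
    open ∧ ¬open = False
      ¬open = False
  ((ready ↔ busy) ∨ (¬ready ∨ ¬lock)) → ((¬idle → ready) ∧ (busy ∧ ¬lock)) = True
    (ready ↔ busy) ∨ (¬ready ∨ ¬lock) = False
      ready ↔ busy = False
      ¬ready ∨ ¬lock = False
        ¬ready = False
        ¬lock = False
    (¬idle → ready) ∧ (busy ∧ ¬lock) = False
      ¬idle → ready = True
        ¬idle = True
      busy ∧ ¬lock = False
        ¬lock = False
Both conjuncts True, so the formula holds.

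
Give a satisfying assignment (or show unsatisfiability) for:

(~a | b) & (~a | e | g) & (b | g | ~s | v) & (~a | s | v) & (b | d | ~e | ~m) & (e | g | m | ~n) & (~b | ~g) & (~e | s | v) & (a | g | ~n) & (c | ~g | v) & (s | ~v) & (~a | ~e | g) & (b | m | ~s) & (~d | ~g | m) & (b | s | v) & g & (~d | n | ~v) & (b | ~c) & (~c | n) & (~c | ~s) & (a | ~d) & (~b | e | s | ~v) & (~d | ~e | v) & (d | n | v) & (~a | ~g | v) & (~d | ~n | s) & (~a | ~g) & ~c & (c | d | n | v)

e = False, v = True, n = True, b = False, m = True, g = True, s = True, d = False, c = False, a = False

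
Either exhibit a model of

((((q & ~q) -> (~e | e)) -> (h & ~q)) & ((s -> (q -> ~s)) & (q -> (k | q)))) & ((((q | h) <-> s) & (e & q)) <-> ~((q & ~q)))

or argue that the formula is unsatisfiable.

Case q = True: the conjunct ((q & ~q) -> (~e | e)) -> (h & ~q) becomes (False -> (~e | e)) -> (h & False) = False.
Case q = False: the conjunct (((q | h) <-> s) & (e & q)) <-> ~((q & ~q)) becomes ((h <-> s) & False) <-> ~False = False.
Both cases fail — unsatisfiable.

No satisfying assignment exists.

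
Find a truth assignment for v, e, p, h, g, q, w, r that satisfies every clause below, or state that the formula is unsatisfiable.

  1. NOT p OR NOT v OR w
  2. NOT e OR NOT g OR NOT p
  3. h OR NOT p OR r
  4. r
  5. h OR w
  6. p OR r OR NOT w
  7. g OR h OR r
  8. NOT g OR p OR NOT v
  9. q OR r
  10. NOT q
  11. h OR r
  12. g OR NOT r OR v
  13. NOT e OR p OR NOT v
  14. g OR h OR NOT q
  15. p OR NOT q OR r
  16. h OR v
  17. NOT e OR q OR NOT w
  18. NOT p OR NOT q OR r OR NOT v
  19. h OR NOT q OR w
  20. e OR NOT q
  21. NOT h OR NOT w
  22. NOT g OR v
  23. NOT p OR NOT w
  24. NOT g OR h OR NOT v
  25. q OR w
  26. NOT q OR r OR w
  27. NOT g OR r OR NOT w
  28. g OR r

v = True, e = False, p = False, h = False, g = False, q = False, w = True, r = True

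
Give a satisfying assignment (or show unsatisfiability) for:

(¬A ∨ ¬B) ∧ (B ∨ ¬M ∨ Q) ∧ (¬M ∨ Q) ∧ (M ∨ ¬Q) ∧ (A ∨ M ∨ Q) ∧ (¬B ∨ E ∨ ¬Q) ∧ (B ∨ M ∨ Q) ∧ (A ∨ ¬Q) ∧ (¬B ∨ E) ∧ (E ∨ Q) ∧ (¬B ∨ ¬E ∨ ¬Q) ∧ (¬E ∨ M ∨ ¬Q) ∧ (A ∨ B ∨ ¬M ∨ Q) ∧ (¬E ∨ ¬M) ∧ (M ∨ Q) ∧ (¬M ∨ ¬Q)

Case Q = True:
  (M ∨ ¬Q) forces M = True.
  Clause (¬M ∨ ¬Q) is falsified — contradiction.
Case Q = False:
  (¬M ∨ Q) forces M = False.
  Clause (M ∨ Q) is falsified — contradiction.
Both cases fail, so the formula is unsatisfiable.

Unsatisfiable — no assignment works.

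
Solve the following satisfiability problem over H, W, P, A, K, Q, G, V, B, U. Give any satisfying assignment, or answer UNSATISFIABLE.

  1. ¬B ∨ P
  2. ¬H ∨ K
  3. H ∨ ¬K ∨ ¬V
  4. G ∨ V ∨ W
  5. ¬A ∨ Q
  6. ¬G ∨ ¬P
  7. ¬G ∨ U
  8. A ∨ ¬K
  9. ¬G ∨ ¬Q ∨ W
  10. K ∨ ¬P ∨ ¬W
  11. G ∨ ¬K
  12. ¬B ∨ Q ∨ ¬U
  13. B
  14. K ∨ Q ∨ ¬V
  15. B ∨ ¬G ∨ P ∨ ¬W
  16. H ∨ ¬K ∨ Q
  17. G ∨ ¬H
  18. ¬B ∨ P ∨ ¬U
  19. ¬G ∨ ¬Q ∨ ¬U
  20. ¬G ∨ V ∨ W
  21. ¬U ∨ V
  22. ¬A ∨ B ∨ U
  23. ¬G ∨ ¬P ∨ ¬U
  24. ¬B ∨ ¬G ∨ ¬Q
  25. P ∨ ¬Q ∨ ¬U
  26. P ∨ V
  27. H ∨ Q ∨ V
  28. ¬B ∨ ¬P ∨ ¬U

H = False, W = False, P = True, A = True, K = False, Q = True, G = False, V = True, B = True, U = False

Unit clause (B) forces B = True.
In (¬B ∨ P) only P is left, so P = True.
In (¬G ∨ ¬P) only ¬G is left, so G = False.
In (G ∨ ¬K) only ¬K is left, so K = False.
In (G ∨ ¬H) only ¬H is left, so H = False.
In (¬B ∨ ¬P ∨ ¬U) only ¬U is left, so U = False.
In (K ∨ ¬P ∨ ¬W) only ¬W is left, so W = False.
In (G ∨ V ∨ W) only V is left, so V = True.
In (K ∨ Q ∨ ¬V) only Q is left, so Q = True.
Set A = True.
All clauses satisfied.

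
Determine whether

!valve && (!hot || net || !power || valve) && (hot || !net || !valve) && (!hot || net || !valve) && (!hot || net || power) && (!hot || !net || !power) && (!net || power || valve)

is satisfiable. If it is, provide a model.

valve=F, power=T, net=F, hot=F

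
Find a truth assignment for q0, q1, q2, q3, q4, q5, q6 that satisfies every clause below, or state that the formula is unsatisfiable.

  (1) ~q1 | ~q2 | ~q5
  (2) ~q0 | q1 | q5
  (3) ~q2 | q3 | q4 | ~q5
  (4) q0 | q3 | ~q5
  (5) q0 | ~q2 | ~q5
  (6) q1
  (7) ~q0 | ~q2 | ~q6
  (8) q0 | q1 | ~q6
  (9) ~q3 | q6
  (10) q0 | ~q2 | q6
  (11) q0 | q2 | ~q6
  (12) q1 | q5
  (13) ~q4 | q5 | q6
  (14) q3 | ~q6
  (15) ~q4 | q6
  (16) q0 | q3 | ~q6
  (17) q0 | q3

q0 = True, q1 = True, q2 = False, q3 = True, q4 = True, q5 = False, q6 = True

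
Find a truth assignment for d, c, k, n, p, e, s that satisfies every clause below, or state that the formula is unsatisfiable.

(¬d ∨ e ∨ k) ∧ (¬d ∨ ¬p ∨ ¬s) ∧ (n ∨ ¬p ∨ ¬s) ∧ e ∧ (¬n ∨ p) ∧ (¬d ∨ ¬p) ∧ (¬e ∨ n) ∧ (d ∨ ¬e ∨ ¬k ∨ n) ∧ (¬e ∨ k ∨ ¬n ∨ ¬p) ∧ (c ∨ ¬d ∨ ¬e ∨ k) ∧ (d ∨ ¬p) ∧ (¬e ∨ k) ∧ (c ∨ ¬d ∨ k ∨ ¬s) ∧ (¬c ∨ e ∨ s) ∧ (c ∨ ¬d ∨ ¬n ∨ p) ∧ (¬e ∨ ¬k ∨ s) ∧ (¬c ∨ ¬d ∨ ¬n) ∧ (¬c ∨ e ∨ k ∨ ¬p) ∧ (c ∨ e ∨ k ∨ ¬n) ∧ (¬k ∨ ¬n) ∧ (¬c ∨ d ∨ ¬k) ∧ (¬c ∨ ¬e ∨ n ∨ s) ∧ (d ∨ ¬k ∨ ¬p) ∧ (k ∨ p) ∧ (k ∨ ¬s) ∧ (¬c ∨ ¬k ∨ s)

UNSATISFIABLE

Case k = True:
  (e) forces e = True.
  (¬e ∨ n) forces n = True.
  Clause (¬k ∨ ¬n) is falsified — contradiction.
Case k = False:
  (e) forces e = True.
  Clause (¬e ∨ k) is falsified — contradiction.
Both cases fail, so the formula is unsatisfiable.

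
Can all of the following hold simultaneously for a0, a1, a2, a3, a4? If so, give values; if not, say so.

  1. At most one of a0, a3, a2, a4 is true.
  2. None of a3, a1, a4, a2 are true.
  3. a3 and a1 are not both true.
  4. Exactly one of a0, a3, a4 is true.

a0 = True; a1 = False; a2 = False; a3 = False; a4 = False

  (1) {a0, a3, a2, a4}: 1 true — at most one ✓
  (2) {a3, a1, a4, a2}: 0 true — none ✓
  (3) a3=F, a1=F — not both ✓
  (4) {a0, a3, a4}: 1 true — exactly one ✓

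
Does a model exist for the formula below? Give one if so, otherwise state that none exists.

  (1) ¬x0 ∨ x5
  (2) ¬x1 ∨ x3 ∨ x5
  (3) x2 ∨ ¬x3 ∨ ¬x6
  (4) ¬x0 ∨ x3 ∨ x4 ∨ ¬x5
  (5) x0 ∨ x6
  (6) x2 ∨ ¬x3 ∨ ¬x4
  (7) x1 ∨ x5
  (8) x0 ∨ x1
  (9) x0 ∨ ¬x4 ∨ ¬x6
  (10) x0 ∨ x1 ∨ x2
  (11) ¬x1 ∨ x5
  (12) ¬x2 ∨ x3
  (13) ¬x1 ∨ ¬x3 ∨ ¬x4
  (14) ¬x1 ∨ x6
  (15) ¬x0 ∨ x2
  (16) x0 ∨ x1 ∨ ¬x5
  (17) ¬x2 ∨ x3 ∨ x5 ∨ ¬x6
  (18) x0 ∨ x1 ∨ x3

Set x0 = False.
  then (x0 ∨ x6) forces x6 = True.
  then (x0 ∨ x1) forces x1 = True.
  then (x0 ∨ ¬x4 ∨ ¬x6) forces x4 = False.
  then (¬x1 ∨ x5) forces x5 = True.
Set x2 = True.
  then (¬x2 ∨ x3) forces x3 = True.
All clauses satisfied.

x0: False, x1: True, x2: True, x3: True, x4: False, x5: True, x6: True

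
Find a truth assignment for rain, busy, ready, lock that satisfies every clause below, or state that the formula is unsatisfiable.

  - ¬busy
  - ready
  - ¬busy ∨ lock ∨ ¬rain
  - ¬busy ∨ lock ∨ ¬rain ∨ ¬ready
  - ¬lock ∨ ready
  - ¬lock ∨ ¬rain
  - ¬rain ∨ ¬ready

rain=F, busy=F, ready=T, lock=T

Unit clause (¬busy) forces busy = False.
Unit clause (ready) forces ready = True.
In (¬rain ∨ ¬ready) only ¬rain is left, so rain = False.
Set lock = True.
All clauses satisfied.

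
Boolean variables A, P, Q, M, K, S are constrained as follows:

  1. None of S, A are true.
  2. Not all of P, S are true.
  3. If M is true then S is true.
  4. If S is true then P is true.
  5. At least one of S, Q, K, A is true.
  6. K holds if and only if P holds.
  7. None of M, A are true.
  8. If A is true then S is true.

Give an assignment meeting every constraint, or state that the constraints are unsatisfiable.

A=F; P=F; Q=T; M=F; K=F; S=F

  (1) {S, A}: 0 true — none ✓
  (2) {P, S}: 0/2 true — not all ✓
  (3) M=F ⇒ S: vacuous ✓
  (4) S=F ⇒ P: vacuous ✓
  (5) {S, Q, K, A}: 1 true — at least one ✓
  (6) K=F, P=F — same ✓
  (7) {M, A}: 0 true — none ✓
  (8) A=F ⇒ S: vacuous ✓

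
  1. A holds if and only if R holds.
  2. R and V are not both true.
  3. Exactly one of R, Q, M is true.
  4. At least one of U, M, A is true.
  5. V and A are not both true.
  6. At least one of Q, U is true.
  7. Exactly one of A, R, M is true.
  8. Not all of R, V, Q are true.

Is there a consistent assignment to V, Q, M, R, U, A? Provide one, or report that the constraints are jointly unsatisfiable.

V: False, Q: False, M: True, R: False, U: True, A: False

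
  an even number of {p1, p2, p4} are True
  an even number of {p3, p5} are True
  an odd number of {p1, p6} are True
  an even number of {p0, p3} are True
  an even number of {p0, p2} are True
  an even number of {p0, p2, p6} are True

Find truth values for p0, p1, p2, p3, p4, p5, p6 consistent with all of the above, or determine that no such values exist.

p0 = False; p1 = True; p2 = False; p3 = False; p4 = True; p5 = False; p6 = False

{p1, p2, p4}: 2 true → even ✓
{p3, p5}: 0 true → even ✓
{p1, p6}: 1 true → odd ✓
{p0, p3}: 0 true → even ✓
{p0, p2}: 0 true → even ✓
{p0, p2, p6}: 0 true → even ✓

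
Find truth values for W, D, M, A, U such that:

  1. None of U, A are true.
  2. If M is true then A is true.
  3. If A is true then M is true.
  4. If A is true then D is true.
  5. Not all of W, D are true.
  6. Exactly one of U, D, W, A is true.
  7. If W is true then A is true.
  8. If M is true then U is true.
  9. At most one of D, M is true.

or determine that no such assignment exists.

W = False; D = True; M = False; A = False; U = False

  (1) {U, A}: 0 true — none ✓
  (2) M=F ⇒ A: vacuous ✓
  (3) A=F ⇒ M: vacuous ✓
  (4) A=F ⇒ D: vacuous ✓
  (5) {W, D}: 1/2 true — not all ✓
  (6) {U, D, W, A}: 1 true — exactly one ✓
  (7) W=F ⇒ A: vacuous ✓
  (8) M=F ⇒ U: vacuous ✓
  (9) {D, M}: 1 true — at most one ✓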